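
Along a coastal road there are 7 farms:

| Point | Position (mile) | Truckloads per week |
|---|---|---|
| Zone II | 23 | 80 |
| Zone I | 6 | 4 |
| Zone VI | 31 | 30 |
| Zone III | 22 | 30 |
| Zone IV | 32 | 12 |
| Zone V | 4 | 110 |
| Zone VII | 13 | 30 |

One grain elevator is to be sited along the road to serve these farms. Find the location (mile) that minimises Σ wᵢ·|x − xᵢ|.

x = 22

For a sum of weighted absolute distances on a line, the optimum is the weighted median (not the mean). Total weight W = 296; half-weight = 148.
Sort by position and accumulate weight:
  mile 4 (Zone V, w=110) → cum 110
  mile 6 (Zone I, w=4) → cum 114
  mile 13 (Zone VII, w=30) → cum 144
  mile 22 (Zone III, w=30) → cum 174  ≥ 148 → median here
  mile 23 (Zone II, w=80) → cum 254
  mile 31 (Zone VI, w=30) → cum 284
  mile 32 (Zone IV, w=12) → cum 296
Optimal location: mile 22.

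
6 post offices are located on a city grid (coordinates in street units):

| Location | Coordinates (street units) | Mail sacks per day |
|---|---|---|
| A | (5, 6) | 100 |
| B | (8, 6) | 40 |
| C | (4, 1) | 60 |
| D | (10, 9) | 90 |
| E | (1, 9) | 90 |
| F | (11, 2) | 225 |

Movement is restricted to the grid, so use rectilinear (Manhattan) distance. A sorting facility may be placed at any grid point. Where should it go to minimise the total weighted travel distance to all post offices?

Manhattan distance separates: Σwᵢ(|x−xᵢ|+|y−yᵢ|) = Σwᵢ|x−xᵢ| + Σwᵢ|y−yᵢ|, so x and y are optimised independently as 1-D weighted medians.
Total weight W = 605; half = 302.5.
x-coordinate, sorted with cumulative weight:
  x=1 (E, w=90) cum 90
  x=4 (C, w=60) cum 150
  x=5 (A, w=100) cum 250
  x=8 (B, w=40) cum 290
  x=10 (D, w=90) cum 380  ← median
  x=11 (F, w=225) cum 605
⇒ x* = 10
y-coordinate, sorted with cumulative weight:
  y=1 (C, w=60) cum 60
  y=2 (F, w=225) cum 285
  y=6 (A, w=100) cum 385  ← median
  y=6 (B, w=40) cum 425
  y=9 (D, w=90) cum 515
  y=9 (E, w=90) cum 605
⇒ y* = 6

(10, 6)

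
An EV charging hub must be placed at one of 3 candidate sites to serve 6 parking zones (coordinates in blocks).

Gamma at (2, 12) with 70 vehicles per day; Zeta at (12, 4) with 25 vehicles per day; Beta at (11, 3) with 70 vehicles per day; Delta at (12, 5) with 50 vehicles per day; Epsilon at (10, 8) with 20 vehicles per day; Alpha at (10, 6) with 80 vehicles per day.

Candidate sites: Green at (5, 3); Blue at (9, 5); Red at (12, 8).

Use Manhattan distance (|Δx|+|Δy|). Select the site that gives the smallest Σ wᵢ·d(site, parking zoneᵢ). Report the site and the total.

Blue, total 1750 blocks

Total weighted distance at each candidate:
  Green (5, 3): total = 2750
  Blue (9, 5): total = 1750
  Red (12, 8): total = 2010
Minimum is at Blue with total 1750 blocks.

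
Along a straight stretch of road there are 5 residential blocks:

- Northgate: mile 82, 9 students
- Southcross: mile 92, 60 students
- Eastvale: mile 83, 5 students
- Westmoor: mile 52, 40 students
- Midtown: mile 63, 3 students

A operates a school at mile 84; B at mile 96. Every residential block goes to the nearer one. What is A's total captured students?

57

The indifferent point is the midpoint (84+96)/2 = 90; residential blocks left of it (closer to A at 84) go to A, those right go to B.
  Westmoor at 52 (w=40) → A
  Midtown at 63 (w=3) → A
  Northgate at 82 (w=9) → A
  Eastvale at 83 (w=5) → A
  Southcross at 92 (w=60) → B
A captures 57; B captures 60.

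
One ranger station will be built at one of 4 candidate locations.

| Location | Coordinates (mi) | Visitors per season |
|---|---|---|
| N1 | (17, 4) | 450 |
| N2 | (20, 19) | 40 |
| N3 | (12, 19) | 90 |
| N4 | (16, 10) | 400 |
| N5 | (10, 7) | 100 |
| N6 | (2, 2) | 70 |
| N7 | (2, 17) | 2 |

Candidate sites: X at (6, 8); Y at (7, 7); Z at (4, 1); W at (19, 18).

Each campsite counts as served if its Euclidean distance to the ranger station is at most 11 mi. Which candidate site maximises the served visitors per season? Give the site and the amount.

Coverage radius r = 11 mi; a point is covered iff (Δx)²+(Δy)² ≤ 11² = 121.
  X (6, 8): covers {N4, N5, N6, N7} → 572
  Y (7, 7): covers {N1, N4, N5, N6} → 1020
  Z (4, 1): covers {N5, N6} → 170
  W (19, 18): covers {N2, N3, N4} → 530
Maximum coverage at Y: 1020 visitors per season.

Y, covering 1020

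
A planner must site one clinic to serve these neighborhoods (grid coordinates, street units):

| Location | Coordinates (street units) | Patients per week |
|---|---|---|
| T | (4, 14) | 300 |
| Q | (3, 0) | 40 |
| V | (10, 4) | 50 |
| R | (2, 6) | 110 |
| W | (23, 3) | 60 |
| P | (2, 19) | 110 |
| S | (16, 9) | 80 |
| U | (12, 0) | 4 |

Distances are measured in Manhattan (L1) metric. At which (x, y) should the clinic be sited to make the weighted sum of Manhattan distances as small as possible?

(4, 14)

Manhattan distance separates: Σwᵢ(|x−xᵢ|+|y−yᵢ|) = Σwᵢ|x−xᵢ| + Σwᵢ|y−yᵢ|, so x and y are optimised independently as 1-D weighted medians.
Total weight W = 754; half = 377.
x-coordinate, sorted with cumulative weight:
  x=2 (R, w=110) cum 110
  x=2 (P, w=110) cum 220
  x=3 (Q, w=40) cum 260
  x=4 (T, w=300) cum 560  ← median
  x=10 (V, w=50) cum 610
  x=12 (U, w=4) cum 614
  x=16 (S, w=80) cum 694
  x=23 (W, w=60) cum 754
⇒ x* = 4
y-coordinate, sorted with cumulative weight:
  y=0 (Q, w=40) cum 40
  y=0 (U, w=4) cum 44
  y=3 (W, w=60) cum 104
  y=4 (V, w=50) cum 154
  y=6 (R, w=110) cum 264
  y=9 (S, w=80) cum 344
  y=14 (T, w=300) cum 644  ← median
  y=19 (P, w=110) cum 754
⇒ y* = 14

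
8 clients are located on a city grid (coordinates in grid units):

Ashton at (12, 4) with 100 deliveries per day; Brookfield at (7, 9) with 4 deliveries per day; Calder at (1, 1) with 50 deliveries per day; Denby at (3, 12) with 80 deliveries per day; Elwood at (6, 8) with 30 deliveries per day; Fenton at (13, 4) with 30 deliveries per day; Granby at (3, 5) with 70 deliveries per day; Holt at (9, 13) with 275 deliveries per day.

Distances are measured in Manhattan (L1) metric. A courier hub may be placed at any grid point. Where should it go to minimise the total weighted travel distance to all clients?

(9, 12)

Manhattan distance separates: Σwᵢ(|x−xᵢ|+|y−yᵢ|) = Σwᵢ|x−xᵢ| + Σwᵢ|y−yᵢ|, so x and y are optimised independently as 1-D weighted medians.
Total weight W = 639; half = 319.5.
x-coordinate, sorted with cumulative weight:
  x=1 (Calder, w=50) cum 50
  x=3 (Denby, w=80) cum 130
  x=3 (Granby, w=70) cum 200
  x=6 (Elwood, w=30) cum 230
  x=7 (Brookfield, w=4) cum 234
  x=9 (Holt, w=275) cum 509  ← median
  x=12 (Ashton, w=100) cum 609
  x=13 (Fenton, w=30) cum 639
⇒ x* = 9
y-coordinate, sorted with cumulative weight:
  y=1 (Calder, w=50) cum 50
  y=4 (Ashton, w=100) cum 150
  y=4 (Fenton, w=30) cum 180
  y=5 (Granby, w=70) cum 250
  y=8 (Elwood, w=30) cum 280
  y=9 (Brookfield, w=4) cum 284
  y=12 (Denby, w=80) cum 364  ← median
  y=13 (Holt, w=275) cum 639
⇒ y* = 12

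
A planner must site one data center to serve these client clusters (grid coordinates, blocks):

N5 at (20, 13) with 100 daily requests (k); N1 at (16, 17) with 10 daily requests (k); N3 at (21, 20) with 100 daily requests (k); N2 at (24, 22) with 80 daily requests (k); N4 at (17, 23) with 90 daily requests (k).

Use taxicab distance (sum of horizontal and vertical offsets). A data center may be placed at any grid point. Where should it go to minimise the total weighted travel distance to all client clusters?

(20, 20)

Manhattan distance separates: Σwᵢ(|x−xᵢ|+|y−yᵢ|) = Σwᵢ|x−xᵢ| + Σwᵢ|y−yᵢ|, so x and y are optimised independently as 1-D weighted medians.
Total weight W = 380; half = 190.
x-coordinate, sorted with cumulative weight:
  x=16 (N1, w=10) cum 10
  x=17 (N4, w=90) cum 100
  x=20 (N5, w=100) cum 200  ← median
  x=21 (N3, w=100) cum 300
  x=24 (N2, w=80) cum 380
⇒ x* = 20
y-coordinate, sorted with cumulative weight:
  y=13 (N5, w=100) cum 100
  y=17 (N1, w=10) cum 110
  y=20 (N3, w=100) cum 210  ← median
  y=22 (N2, w=80) cum 290
  y=23 (N4, w=90) cum 380
⇒ y* = 20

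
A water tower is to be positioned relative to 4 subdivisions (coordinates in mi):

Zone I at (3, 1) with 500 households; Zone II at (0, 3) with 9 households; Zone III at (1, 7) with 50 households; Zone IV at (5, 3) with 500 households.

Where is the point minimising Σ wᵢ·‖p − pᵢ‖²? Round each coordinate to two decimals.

(3.82, 2.24)

The minimiser of Σwᵢ‖p−pᵢ‖² is the weighted centroid p* = (Σwᵢpᵢ)/(Σwᵢ).
Σwᵢ = 1059.
Σwᵢxᵢ = 500·3 + 9·0 + 50·1 + 500·5 = 4050.
Σwᵢyᵢ = 500·1 + 9·3 + 50·7 + 500·3 = 2377.
x* = 4050/1059 = 3.82, y* = 2377/1059 = 2.24.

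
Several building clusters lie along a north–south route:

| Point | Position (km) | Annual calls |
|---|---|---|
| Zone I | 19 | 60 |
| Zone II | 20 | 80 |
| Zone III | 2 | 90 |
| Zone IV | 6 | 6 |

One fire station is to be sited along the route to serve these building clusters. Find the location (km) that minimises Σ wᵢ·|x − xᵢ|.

x = 19

For a sum of weighted absolute distances on a line, the optimum is the weighted median (not the mean). Total weight W = 236; half-weight = 118.
Sort by position and accumulate weight:
  km 2 (Zone III, w=90) → cum 90
  km 6 (Zone IV, w=6) → cum 96
  km 19 (Zone I, w=60) → cum 156  ≥ 118 → median here
  km 20 (Zone II, w=80) → cum 236
Optimal location: km 19.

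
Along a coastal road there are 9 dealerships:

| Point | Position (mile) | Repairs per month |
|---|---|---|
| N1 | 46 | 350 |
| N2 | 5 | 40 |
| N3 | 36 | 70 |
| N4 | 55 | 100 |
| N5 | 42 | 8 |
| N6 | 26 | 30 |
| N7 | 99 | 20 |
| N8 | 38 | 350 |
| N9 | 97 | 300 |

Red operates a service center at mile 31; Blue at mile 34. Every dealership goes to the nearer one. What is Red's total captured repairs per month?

70

The indifferent point is the midpoint (31+34)/2 = 32.5; dealerships left of it (closer to Red at 31) go to Red, those right go to Blue.
  N2 at 5 (w=40) → Red
  N6 at 26 (w=30) → Red
  N3 at 36 (w=70) → Blue
  N8 at 38 (w=350) → Blue
  N5 at 42 (w=8) → Blue
  N1 at 46 (w=350) → Blue
  N4 at 55 (w=100) → Blue
  N9 at 97 (w=300) → Blue
  N7 at 99 (w=20) → Blue
Red captures 70; Blue captures 1198.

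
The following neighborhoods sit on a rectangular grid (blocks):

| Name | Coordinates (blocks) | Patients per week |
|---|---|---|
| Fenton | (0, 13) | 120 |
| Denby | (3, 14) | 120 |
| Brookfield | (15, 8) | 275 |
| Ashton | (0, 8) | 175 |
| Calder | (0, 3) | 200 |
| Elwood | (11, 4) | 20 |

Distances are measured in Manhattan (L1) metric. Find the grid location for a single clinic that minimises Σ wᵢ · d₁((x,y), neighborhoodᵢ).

(0, 8)

Manhattan distance separates: Σwᵢ(|x−xᵢ|+|y−yᵢ|) = Σwᵢ|x−xᵢ| + Σwᵢ|y−yᵢ|, so x and y are optimised independently as 1-D weighted medians.
Total weight W = 910; half = 455.
x-coordinate, sorted with cumulative weight:
  x=0 (Fenton, w=120) cum 120
  x=0 (Ashton, w=175) cum 295
  x=0 (Calder, w=200) cum 495  ← median
  x=3 (Denby, w=120) cum 615
  x=11 (Elwood, w=20) cum 635
  x=15 (Brookfield, w=275) cum 910
⇒ x* = 0
y-coordinate, sorted with cumulative weight:
  y=3 (Calder, w=200) cum 200
  y=4 (Elwood, w=20) cum 220
  y=8 (Brookfield, w=275) cum 495  ← median
  y=8 (Ashton, w=175) cum 670
  y=13 (Fenton, w=120) cum 790
  y=14 (Denby, w=120) cum 910
⇒ y* = 8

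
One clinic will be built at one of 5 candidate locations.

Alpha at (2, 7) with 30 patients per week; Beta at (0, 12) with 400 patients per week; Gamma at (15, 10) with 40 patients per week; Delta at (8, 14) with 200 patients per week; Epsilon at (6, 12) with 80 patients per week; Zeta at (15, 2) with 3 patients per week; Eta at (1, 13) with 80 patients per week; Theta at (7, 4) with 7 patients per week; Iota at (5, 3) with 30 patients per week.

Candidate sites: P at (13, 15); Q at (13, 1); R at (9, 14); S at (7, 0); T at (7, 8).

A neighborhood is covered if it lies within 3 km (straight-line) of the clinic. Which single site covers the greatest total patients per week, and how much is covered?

Coverage radius r = 3 km; a point is covered iff (Δx)²+(Δy)² ≤ 3² = 9.
  P (13, 15): covers {none} → 0
  Q (13, 1): covers {Zeta} → 3
  R (9, 14): covers {Delta} → 200
  S (7, 0): covers {none} → 0
  T (7, 8): covers {none} → 0
Maximum coverage at R: 200 patients per week.

R, covering 200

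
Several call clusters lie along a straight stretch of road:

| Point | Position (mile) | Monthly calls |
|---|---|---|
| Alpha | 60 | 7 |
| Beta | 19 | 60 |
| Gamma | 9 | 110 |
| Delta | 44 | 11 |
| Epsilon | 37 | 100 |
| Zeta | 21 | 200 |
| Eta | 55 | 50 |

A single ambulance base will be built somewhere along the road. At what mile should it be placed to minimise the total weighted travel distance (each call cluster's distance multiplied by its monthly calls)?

x = 21

For a sum of weighted absolute distances on a line, the optimum is the weighted median (not the mean). Total weight W = 538; half-weight = 269.
Sort by position and accumulate weight:
  mile 9 (Gamma, w=110) → cum 110
  mile 19 (Beta, w=60) → cum 170
  mile 21 (Zeta, w=200) → cum 370  ≥ 269 → median here
  mile 37 (Epsilon, w=100) → cum 470
  mile 44 (Delta, w=11) → cum 481
  mile 55 (Eta, w=50) → cum 531
  mile 60 (Alpha, w=7) → cum 538
Optimal location: mile 21.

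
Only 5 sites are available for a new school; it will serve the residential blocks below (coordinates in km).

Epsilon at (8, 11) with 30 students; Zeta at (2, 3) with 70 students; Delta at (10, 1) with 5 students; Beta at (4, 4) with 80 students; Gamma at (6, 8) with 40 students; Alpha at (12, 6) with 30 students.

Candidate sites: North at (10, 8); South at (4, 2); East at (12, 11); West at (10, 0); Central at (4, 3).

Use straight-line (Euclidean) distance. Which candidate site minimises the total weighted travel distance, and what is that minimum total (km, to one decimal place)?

Total weighted distance at each candidate:
  North (10, 8): total = 1625.3
  South (4, 2): total = 1163.7
  East (12, 11): total = 2336.2
  West (10, 0): total = 2062.9
  Central (4, 3): total = 991.7
Minimum is at Central with total 991.7 km.

Central, total 991.7 km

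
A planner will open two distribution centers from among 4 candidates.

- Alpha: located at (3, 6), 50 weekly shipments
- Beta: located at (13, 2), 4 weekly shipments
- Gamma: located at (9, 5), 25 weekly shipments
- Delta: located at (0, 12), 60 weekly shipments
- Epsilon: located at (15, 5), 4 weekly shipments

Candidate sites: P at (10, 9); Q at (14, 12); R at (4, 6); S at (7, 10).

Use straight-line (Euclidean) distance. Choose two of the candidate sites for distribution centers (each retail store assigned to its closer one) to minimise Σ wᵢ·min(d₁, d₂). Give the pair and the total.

Evaluate every pair (each demand assigned to the nearer of the two):
  {P, R}: total = 641.8
  {Q, R}: total = 677.8
  {R, S}: total = 687.3
  {P, S}: total = 878.8
  {Q, S}: total = 922.6
  {P, Q}: total = 1166.4
Best pair: {P, R} with total 641.8.

{P, R}, total 641.8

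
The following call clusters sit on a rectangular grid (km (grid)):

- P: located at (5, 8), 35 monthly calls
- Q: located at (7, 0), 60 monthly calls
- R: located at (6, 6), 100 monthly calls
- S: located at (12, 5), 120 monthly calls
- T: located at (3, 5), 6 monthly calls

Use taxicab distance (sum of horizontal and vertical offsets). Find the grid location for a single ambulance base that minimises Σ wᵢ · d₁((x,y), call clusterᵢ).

Manhattan distance separates: Σwᵢ(|x−xᵢ|+|y−yᵢ|) = Σwᵢ|x−xᵢ| + Σwᵢ|y−yᵢ|, so x and y are optimised independently as 1-D weighted medians.
Total weight W = 321; half = 160.5.
x-coordinate, sorted with cumulative weight:
  x=3 (T, w=6) cum 6
  x=5 (P, w=35) cum 41
  x=6 (R, w=100) cum 141
  x=7 (Q, w=60) cum 201  ← median
  x=12 (S, w=120) cum 321
⇒ x* = 7
y-coordinate, sorted with cumulative weight:
  y=0 (Q, w=60) cum 60
  y=5 (S, w=120) cum 180  ← median
  y=5 (T, w=6) cum 186
  y=6 (R, w=100) cum 286
  y=8 (P, w=35) cum 321
⇒ y* = 5

(7, 5)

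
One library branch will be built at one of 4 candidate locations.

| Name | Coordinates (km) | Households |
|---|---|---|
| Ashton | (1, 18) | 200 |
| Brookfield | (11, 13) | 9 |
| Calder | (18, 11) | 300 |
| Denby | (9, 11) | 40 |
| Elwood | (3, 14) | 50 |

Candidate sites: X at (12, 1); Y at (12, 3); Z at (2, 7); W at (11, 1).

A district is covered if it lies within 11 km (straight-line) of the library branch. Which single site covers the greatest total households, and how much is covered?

Y, covering 349

Coverage radius r = 11 km; a point is covered iff (Δx)²+(Δy)² ≤ 11² = 121.
  X (12, 1): covers {Denby} → 40
  Y (12, 3): covers {Brookfield, Calder, Denby} → 349
  Z (2, 7): covers {Brookfield, Denby, Elwood} → 99
  W (11, 1): covers {Denby} → 40
Maximum coverage at Y: 349 households.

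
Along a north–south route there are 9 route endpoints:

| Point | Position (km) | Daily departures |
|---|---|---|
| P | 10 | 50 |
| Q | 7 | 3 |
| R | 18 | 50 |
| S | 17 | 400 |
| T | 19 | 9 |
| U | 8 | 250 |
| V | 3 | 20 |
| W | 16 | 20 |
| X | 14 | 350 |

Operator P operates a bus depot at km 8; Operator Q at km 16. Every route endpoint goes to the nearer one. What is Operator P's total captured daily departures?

The indifferent point is the midpoint (8+16)/2 = 12; route endpoints left of it (closer to Operator P at 8) go to Operator P, those right go to Operator Q.
  V at 3 (w=20) → Operator P
  Q at 7 (w=3) → Operator P
  U at 8 (w=250) → Operator P
  P at 10 (w=50) → Operator P
  X at 14 (w=350) → Operator Q
  W at 16 (w=20) → Operator Q
  S at 17 (w=400) → Operator Q
  R at 18 (w=50) → Operator Q
  T at 19 (w=9) → Operator Q
Operator P captures 323; Operator Q captures 829.

323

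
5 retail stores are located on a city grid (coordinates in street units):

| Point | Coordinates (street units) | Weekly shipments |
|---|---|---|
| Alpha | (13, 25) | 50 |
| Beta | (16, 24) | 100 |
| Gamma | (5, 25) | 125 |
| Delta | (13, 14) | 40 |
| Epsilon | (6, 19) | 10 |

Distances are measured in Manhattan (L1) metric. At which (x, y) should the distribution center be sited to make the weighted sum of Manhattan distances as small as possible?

(13, 25)

Manhattan distance separates: Σwᵢ(|x−xᵢ|+|y−yᵢ|) = Σwᵢ|x−xᵢ| + Σwᵢ|y−yᵢ|, so x and y are optimised independently as 1-D weighted medians.
Total weight W = 325; half = 162.5.
x-coordinate, sorted with cumulative weight:
  x=5 (Gamma, w=125) cum 125
  x=6 (Epsilon, w=10) cum 135
  x=13 (Alpha, w=50) cum 185  ← median
  x=13 (Delta, w=40) cum 225
  x=16 (Beta, w=100) cum 325
⇒ x* = 13
y-coordinate, sorted with cumulative weight:
  y=14 (Delta, w=40) cum 40
  y=19 (Epsilon, w=10) cum 50
  y=24 (Beta, w=100) cum 150
  y=25 (Alpha, w=50) cum 200  ← median
  y=25 (Gamma, w=125) cum 325
⇒ y* = 25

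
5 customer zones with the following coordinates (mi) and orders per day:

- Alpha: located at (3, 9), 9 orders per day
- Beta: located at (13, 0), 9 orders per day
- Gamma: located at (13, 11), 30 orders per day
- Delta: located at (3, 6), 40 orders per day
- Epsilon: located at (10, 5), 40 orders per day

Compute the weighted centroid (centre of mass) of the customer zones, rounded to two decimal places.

The minimiser of Σwᵢ‖p−pᵢ‖² is the weighted centroid p* = (Σwᵢpᵢ)/(Σwᵢ).
Σwᵢ = 128.
Σwᵢxᵢ = 9·3 + 9·13 + 30·13 + 40·3 + 40·10 = 1054.
Σwᵢyᵢ = 9·9 + 9·0 + 30·11 + 40·6 + 40·5 = 851.
x* = 1054/128 = 8.23, y* = 851/128 = 6.65.

(8.23, 6.65)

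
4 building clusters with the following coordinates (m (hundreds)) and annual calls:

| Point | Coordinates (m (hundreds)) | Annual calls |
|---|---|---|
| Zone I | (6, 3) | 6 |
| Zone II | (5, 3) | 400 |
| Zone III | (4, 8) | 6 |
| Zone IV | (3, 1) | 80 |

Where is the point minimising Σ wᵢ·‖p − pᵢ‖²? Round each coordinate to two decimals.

The minimiser of Σwᵢ‖p−pᵢ‖² is the weighted centroid p* = (Σwᵢpᵢ)/(Σwᵢ).
Σwᵢ = 492.
Σwᵢxᵢ = 6·6 + 400·5 + 6·4 + 80·3 = 2300.
Σwᵢyᵢ = 6·3 + 400·3 + 6·8 + 80·1 = 1346.
x* = 2300/492 = 4.67, y* = 1346/492 = 2.74.

(4.67, 2.74)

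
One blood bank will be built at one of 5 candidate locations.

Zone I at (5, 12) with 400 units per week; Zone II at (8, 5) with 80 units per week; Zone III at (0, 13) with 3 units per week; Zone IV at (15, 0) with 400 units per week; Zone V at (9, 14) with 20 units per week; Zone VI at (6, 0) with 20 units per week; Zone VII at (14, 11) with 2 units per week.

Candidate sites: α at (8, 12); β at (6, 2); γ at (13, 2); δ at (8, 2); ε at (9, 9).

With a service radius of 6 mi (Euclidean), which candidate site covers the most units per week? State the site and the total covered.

ε, covering 502

Coverage radius r = 6 mi; a point is covered iff (Δx)²+(Δy)² ≤ 6² = 36.
  α (8, 12): covers {Zone I, Zone V} → 420
  β (6, 2): covers {Zone II, Zone VI} → 100
  γ (13, 2): covers {Zone II, Zone IV} → 480
  δ (8, 2): covers {Zone II, Zone VI} → 100
  ε (9, 9): covers {Zone I, Zone II, Zone V, Zone VII} → 502
Maximum coverage at ε: 502 units per week.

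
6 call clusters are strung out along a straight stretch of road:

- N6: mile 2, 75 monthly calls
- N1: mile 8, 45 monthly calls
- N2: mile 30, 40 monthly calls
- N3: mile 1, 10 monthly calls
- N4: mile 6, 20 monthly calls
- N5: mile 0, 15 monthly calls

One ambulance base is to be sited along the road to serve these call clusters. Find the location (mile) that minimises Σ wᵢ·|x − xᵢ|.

For a sum of weighted absolute distances on a line, the optimum is the weighted median (not the mean). Total weight W = 205; half-weight = 102.5.
Sort by position and accumulate weight:
  mile 0 (N5, w=15) → cum 15
  mile 1 (N3, w=10) → cum 25
  mile 2 (N6, w=75) → cum 100
  mile 6 (N4, w=20) → cum 120  ≥ 102.5 → median here
  mile 8 (N1, w=45) → cum 165
  mile 30 (N2, w=40) → cum 205
Optimal location: mile 6.

x = 6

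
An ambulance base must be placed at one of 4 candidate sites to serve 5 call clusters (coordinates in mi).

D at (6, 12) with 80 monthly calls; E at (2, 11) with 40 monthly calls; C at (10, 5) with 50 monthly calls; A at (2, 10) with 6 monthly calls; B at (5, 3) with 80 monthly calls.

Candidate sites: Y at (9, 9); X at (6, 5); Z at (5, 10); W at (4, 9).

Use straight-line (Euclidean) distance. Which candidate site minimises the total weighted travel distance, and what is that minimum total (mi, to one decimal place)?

Z, total 1236.9 mi

Total weighted distance at each candidate:
  Y (9, 9): total = 1456.1
  X (6, 5): total = 1265.7
  Z (5, 10): total = 1236.9
  W (4, 9): total = 1262.2
Minimum is at Z with total 1236.9 mi.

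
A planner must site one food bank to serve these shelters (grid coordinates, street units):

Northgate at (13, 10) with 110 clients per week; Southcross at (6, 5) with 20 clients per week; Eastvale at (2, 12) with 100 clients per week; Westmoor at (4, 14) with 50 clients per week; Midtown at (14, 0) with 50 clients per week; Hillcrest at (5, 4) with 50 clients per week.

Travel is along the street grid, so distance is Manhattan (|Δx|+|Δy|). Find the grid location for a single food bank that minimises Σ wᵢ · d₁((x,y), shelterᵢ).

Manhattan distance separates: Σwᵢ(|x−xᵢ|+|y−yᵢ|) = Σwᵢ|x−xᵢ| + Σwᵢ|y−yᵢ|, so x and y are optimised independently as 1-D weighted medians.
Total weight W = 380; half = 190.
x-coordinate, sorted with cumulative weight:
  x=2 (Eastvale, w=100) cum 100
  x=4 (Westmoor, w=50) cum 150
  x=5 (Hillcrest, w=50) cum 200  ← median
  x=6 (Southcross, w=20) cum 220
  x=13 (Northgate, w=110) cum 330
  x=14 (Midtown, w=50) cum 380
⇒ x* = 5
y-coordinate, sorted with cumulative weight:
  y=0 (Midtown, w=50) cum 50
  y=4 (Hillcrest, w=50) cum 100
  y=5 (Southcross, w=20) cum 120
  y=10 (Northgate, w=110) cum 230  ← median
  y=12 (Eastvale, w=100) cum 330
  y=14 (Westmoor, w=50) cum 380
⇒ y* = 10

(5, 10)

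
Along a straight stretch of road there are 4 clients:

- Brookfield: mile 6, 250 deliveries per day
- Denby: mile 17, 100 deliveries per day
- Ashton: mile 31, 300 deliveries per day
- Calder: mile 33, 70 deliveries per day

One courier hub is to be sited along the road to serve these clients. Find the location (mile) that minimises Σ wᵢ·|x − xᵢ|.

For a sum of weighted absolute distances on a line, the optimum is the weighted median (not the mean). Total weight W = 720; half-weight = 360.
Sort by position and accumulate weight:
  mile 6 (Brookfield, w=250) → cum 250
  mile 17 (Denby, w=100) → cum 350
  mile 31 (Ashton, w=300) → cum 650  ≥ 360 → median here
  mile 33 (Calder, w=70) → cum 720
Optimal location: mile 31.

x = 31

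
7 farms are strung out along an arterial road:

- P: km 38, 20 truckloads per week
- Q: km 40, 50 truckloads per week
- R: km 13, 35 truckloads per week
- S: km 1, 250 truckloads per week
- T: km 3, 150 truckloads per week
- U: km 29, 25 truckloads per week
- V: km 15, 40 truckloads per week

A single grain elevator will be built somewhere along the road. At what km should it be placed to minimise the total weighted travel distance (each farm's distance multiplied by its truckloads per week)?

For a sum of weighted absolute distances on a line, the optimum is the weighted median (not the mean). Total weight W = 570; half-weight = 285.
Sort by position and accumulate weight:
  km 1 (S, w=250) → cum 250
  km 3 (T, w=150) → cum 400  ≥ 285 → median here
  km 13 (R, w=35) → cum 435
  km 15 (V, w=40) → cum 475
  km 29 (U, w=25) → cum 500
  km 38 (P, w=20) → cum 520
  km 40 (Q, w=50) → cum 570
Optimal location: km 3.

x = 3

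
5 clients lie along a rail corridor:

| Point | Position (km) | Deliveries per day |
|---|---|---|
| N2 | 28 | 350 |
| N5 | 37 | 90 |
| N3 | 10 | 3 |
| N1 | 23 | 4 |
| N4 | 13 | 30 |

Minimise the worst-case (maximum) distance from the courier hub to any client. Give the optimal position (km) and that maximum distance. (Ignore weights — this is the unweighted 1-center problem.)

location 23.5, max distance 13.5

The 1-center on a line is the midpoint of the two extreme points: leftmost at 10, rightmost at 37.
Optimal location = (10 + 37)/2 = 23.5; maximum distance = (37 − 10)/2 = 13.5.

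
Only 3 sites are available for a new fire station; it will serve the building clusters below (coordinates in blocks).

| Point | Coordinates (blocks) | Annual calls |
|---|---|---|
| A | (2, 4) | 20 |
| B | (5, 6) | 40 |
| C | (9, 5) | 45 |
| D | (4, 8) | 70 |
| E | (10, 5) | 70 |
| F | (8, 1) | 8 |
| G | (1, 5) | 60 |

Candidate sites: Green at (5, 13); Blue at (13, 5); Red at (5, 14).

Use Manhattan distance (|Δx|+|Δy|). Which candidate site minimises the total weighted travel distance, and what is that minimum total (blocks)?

Blue, total 2622 blocks

Total weighted distance at each candidate:
  Green (5, 13): total = 3230
  Blue (13, 5): total = 2622
  Red (5, 14): total = 3543
Minimum is at Blue with total 2622 blocks.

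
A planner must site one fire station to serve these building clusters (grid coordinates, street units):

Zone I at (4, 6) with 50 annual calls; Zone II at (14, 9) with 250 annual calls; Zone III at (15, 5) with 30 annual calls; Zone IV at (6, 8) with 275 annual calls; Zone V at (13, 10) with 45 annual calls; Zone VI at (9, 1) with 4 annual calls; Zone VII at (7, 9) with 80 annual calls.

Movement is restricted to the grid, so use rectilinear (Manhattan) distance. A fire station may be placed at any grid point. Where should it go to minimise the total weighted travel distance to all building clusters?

Manhattan distance separates: Σwᵢ(|x−xᵢ|+|y−yᵢ|) = Σwᵢ|x−xᵢ| + Σwᵢ|y−yᵢ|, so x and y are optimised independently as 1-D weighted medians.
Total weight W = 734; half = 367.
x-coordinate, sorted with cumulative weight:
  x=4 (Zone I, w=50) cum 50
  x=6 (Zone IV, w=275) cum 325
  x=7 (Zone VII, w=80) cum 405  ← median
  x=9 (Zone VI, w=4) cum 409
  x=13 (Zone V, w=45) cum 454
  x=14 (Zone II, w=250) cum 704
  x=15 (Zone III, w=30) cum 734
⇒ x* = 7
y-coordinate, sorted with cumulative weight:
  y=1 (Zone VI, w=4) cum 4
  y=5 (Zone III, w=30) cum 34
  y=6 (Zone I, w=50) cum 84
  y=8 (Zone IV, w=275) cum 359
  y=9 (Zone II, w=250) cum 609  ← median
  y=9 (Zone VII, w=80) cum 689
  y=10 (Zone V, w=45) cum 734
⇒ y* = 9

(7, 9)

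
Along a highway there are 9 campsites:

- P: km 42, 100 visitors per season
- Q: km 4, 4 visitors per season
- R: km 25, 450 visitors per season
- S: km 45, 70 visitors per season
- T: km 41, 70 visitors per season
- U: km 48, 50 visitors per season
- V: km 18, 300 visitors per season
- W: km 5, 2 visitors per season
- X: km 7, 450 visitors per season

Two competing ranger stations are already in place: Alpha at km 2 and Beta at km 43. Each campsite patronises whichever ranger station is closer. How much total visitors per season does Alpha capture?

756

The indifferent point is the midpoint (2+43)/2 = 22.5; campsites left of it (closer to Alpha at 2) go to Alpha, those right go to Beta.
  Q at 4 (w=4) → Alpha
  W at 5 (w=2) → Alpha
  X at 7 (w=450) → Alpha
  V at 18 (w=300) → Alpha
  R at 25 (w=450) → Beta
  T at 41 (w=70) → Beta
  P at 42 (w=100) → Beta
  S at 45 (w=70) → Beta
  U at 48 (w=50) → Beta
Alpha captures 756; Beta captures 740.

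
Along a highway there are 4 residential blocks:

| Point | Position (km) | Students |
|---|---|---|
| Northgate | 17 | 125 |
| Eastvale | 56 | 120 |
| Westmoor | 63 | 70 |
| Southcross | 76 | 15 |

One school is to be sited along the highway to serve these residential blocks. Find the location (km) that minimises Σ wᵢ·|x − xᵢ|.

x = 56

For a sum of weighted absolute distances on a line, the optimum is the weighted median (not the mean). Total weight W = 330; half-weight = 165.
Sort by position and accumulate weight:
  km 17 (Northgate, w=125) → cum 125
  km 56 (Eastvale, w=120) → cum 245  ≥ 165 → median here
  km 63 (Westmoor, w=70) → cum 315
  km 76 (Southcross, w=15) → cum 330
Optimal location: km 56.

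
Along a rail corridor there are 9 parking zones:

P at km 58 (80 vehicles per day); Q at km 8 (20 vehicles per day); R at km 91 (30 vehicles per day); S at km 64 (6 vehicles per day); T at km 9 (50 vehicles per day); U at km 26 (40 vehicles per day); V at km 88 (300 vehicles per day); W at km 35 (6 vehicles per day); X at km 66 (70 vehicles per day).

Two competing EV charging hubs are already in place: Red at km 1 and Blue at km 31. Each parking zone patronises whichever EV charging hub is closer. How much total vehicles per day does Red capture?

The indifferent point is the midpoint (1+31)/2 = 16; parking zones left of it (closer to Red at 1) go to Red, those right go to Blue.
  Q at 8 (w=20) → Red
  T at 9 (w=50) → Red
  U at 26 (w=40) → Blue
  W at 35 (w=6) → Blue
  P at 58 (w=80) → Blue
  S at 64 (w=6) → Blue
  X at 66 (w=70) → Blue
  V at 88 (w=300) → Blue
  R at 91 (w=30) → Blue
Red captures 70; Blue captures 532.

70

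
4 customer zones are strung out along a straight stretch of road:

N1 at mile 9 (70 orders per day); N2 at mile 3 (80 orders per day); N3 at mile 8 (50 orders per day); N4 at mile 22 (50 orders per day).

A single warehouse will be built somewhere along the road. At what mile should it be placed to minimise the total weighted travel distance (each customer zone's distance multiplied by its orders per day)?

x = 8

For a sum of weighted absolute distances on a line, the optimum is the weighted median (not the mean). Total weight W = 250; half-weight = 125.
Sort by position and accumulate weight:
  mile 3 (N2, w=80) → cum 80
  mile 8 (N3, w=50) → cum 130  ≥ 125 → median here
  mile 9 (N1, w=70) → cum 200
  mile 22 (N4, w=50) → cum 250
Optimal location: mile 8.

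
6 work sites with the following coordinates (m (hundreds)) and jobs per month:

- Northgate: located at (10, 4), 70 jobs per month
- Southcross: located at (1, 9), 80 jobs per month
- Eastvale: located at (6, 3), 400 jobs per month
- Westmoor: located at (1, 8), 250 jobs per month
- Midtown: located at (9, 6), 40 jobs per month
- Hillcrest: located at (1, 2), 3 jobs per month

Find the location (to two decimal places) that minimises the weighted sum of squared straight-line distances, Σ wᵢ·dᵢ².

The minimiser of Σwᵢ‖p−pᵢ‖² is the weighted centroid p* = (Σwᵢpᵢ)/(Σwᵢ).
Σwᵢ = 843.
Σwᵢxᵢ = 70·10 + 80·1 + 400·6 + 250·1 + 40·9 + 3·1 = 3793.
Σwᵢyᵢ = 70·4 + 80·9 + 400·3 + 250·8 + 40·6 + 3·2 = 4446.
x* = 3793/843 = 4.50, y* = 4446/843 = 5.27.

(4.50, 5.27)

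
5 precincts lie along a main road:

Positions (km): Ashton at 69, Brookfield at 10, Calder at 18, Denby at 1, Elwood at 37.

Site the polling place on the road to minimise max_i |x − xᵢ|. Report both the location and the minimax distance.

The 1-center on a line is the midpoint of the two extreme points: leftmost at 1, rightmost at 69.
Optimal location = (1 + 69)/2 = 35; maximum distance = (69 − 1)/2 = 34.

location 35, max distance 34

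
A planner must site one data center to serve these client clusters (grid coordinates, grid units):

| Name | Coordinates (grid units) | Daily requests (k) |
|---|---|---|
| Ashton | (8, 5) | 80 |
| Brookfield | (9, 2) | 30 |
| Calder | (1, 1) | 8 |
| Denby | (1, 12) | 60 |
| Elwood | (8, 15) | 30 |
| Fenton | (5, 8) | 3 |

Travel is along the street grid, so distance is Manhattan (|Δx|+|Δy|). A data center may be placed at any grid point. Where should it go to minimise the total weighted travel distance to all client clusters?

Manhattan distance separates: Σwᵢ(|x−xᵢ|+|y−yᵢ|) = Σwᵢ|x−xᵢ| + Σwᵢ|y−yᵢ|, so x and y are optimised independently as 1-D weighted medians.
Total weight W = 211; half = 105.5.
x-coordinate, sorted with cumulative weight:
  x=1 (Calder, w=8) cum 8
  x=1 (Denby, w=60) cum 68
  x=5 (Fenton, w=3) cum 71
  x=8 (Ashton, w=80) cum 151  ← median
  x=8 (Elwood, w=30) cum 181
  x=9 (Brookfield, w=30) cum 211
⇒ x* = 8
y-coordinate, sorted with cumulative weight:
  y=1 (Calder, w=8) cum 8
  y=2 (Brookfield, w=30) cum 38
  y=5 (Ashton, w=80) cum 118  ← median
  y=8 (Fenton, w=3) cum 121
  y=12 (Denby, w=60) cum 181
  y=15 (Elwood, w=30) cum 211
⇒ y* = 5

(8, 5)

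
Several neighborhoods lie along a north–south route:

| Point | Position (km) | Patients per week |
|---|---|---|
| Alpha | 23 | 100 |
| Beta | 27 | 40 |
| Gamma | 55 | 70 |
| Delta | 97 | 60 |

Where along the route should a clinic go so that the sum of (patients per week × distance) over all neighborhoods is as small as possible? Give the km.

For a sum of weighted absolute distances on a line, the optimum is the weighted median (not the mean). Total weight W = 270; half-weight = 135.
Sort by position and accumulate weight:
  km 23 (Alpha, w=100) → cum 100
  km 27 (Beta, w=40) → cum 140  ≥ 135 → median here
  km 55 (Gamma, w=70) → cum 210
  km 97 (Delta, w=60) → cum 270
Optimal location: km 27.

x = 27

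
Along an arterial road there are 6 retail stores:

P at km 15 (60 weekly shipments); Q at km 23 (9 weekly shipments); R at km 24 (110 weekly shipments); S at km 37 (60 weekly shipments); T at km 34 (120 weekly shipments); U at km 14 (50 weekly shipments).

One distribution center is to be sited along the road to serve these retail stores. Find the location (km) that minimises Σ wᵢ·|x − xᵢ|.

x = 24

For a sum of weighted absolute distances on a line, the optimum is the weighted median (not the mean). Total weight W = 409; half-weight = 204.5.
Sort by position and accumulate weight:
  km 14 (U, w=50) → cum 50
  km 15 (P, w=60) → cum 110
  km 23 (Q, w=9) → cum 119
  km 24 (R, w=110) → cum 229  ≥ 204.5 → median here
  km 34 (T, w=120) → cum 349
  km 37 (S, w=60) → cum 409
Optimal location: km 24.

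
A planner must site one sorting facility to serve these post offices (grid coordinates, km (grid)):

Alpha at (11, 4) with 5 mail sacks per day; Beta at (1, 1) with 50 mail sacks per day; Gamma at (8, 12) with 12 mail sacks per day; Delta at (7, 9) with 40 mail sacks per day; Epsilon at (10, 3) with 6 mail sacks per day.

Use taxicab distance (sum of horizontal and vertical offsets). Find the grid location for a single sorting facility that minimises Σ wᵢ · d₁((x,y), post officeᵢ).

(7, 4)

Manhattan distance separates: Σwᵢ(|x−xᵢ|+|y−yᵢ|) = Σwᵢ|x−xᵢ| + Σwᵢ|y−yᵢ|, so x and y are optimised independently as 1-D weighted medians.
Total weight W = 113; half = 56.5.
x-coordinate, sorted with cumulative weight:
  x=1 (Beta, w=50) cum 50
  x=7 (Delta, w=40) cum 90  ← median
  x=8 (Gamma, w=12) cum 102
  x=10 (Epsilon, w=6) cum 108
  x=11 (Alpha, w=5) cum 113
⇒ x* = 7
y-coordinate, sorted with cumulative weight:
  y=1 (Beta, w=50) cum 50
  y=3 (Epsilon, w=6) cum 56
  y=4 (Alpha, w=5) cum 61  ← median
  y=9 (Delta, w=40) cum 101
  y=12 (Gamma, w=12) cum 113
⇒ y* = 4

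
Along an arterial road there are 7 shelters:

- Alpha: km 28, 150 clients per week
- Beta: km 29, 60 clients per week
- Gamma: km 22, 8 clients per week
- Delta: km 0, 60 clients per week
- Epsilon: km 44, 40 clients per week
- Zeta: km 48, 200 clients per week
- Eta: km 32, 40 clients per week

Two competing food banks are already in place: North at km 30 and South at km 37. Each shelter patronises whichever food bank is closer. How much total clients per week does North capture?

318

The indifferent point is the midpoint (30+37)/2 = 33.5; shelters left of it (closer to North at 30) go to North, those right go to South.
  Delta at 0 (w=60) → North
  Gamma at 22 (w=8) → North
  Alpha at 28 (w=150) → North
  Beta at 29 (w=60) → North
  Eta at 32 (w=40) → North
  Epsilon at 44 (w=40) → South
  Zeta at 48 (w=200) → South
North captures 318; South captures 240.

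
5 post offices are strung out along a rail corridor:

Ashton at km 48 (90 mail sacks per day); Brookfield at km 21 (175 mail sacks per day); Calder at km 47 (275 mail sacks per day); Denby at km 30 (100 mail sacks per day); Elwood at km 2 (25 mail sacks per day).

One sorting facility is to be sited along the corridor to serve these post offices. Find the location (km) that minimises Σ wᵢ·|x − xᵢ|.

For a sum of weighted absolute distances on a line, the optimum is the weighted median (not the mean). Total weight W = 665; half-weight = 332.5.
Sort by position and accumulate weight:
  km 2 (Elwood, w=25) → cum 25
  km 21 (Brookfield, w=175) → cum 200
  km 30 (Denby, w=100) → cum 300
  km 47 (Calder, w=275) → cum 575  ≥ 332.5 → median here
  km 48 (Ashton, w=90) → cum 665
Optimal location: km 47.

x = 47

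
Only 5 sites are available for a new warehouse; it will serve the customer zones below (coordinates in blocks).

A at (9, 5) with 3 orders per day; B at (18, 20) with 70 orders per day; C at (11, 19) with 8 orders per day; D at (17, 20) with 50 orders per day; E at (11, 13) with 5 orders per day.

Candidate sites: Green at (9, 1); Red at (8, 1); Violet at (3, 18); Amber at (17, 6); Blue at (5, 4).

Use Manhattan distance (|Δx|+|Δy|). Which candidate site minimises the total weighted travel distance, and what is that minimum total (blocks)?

Total weighted distance at each candidate:
  Green (9, 1): total = 3552
  Red (8, 1): total = 3688
  Violet (3, 18): total = 2184
  Amber (17, 6): total = 1994
  Blue (5, 4): total = 3688
Minimum is at Amber with total 1994 blocks.

Amber, total 1994 blocks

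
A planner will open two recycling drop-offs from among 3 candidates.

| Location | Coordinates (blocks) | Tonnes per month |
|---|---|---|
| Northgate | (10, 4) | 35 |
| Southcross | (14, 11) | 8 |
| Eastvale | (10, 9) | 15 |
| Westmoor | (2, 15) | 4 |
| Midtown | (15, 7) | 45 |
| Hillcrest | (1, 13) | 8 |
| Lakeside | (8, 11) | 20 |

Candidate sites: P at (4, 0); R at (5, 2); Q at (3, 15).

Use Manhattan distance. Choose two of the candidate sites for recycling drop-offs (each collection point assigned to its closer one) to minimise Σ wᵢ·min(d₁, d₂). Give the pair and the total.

Evaluate every pair (each demand assigned to the nearer of the two):
  {R, Q}: total = 1436
  {P, R}: total = 1668
  {P, Q}: total = 1691
Best pair: {R, Q} with total 1436.

{R, Q}, total 1436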